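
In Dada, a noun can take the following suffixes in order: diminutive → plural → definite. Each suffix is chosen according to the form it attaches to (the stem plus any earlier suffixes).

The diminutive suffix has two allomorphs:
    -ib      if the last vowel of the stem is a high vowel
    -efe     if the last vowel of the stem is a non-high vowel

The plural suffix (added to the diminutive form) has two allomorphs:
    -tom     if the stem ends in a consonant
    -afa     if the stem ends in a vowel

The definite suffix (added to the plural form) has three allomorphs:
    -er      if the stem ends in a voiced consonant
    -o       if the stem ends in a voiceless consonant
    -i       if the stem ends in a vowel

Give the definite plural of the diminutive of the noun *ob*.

Since the last vowel of *ob* is /o/ (a non-high vowel), it takes -efe, giving *obefe*.
The diminutive form *obefe* — final sound /e/ (a vowel) → -afa → *obefeafa*.
The plural form *obefeafa*: final sound = /a/, a vowel → -i → *obefeafai*.

obefeafai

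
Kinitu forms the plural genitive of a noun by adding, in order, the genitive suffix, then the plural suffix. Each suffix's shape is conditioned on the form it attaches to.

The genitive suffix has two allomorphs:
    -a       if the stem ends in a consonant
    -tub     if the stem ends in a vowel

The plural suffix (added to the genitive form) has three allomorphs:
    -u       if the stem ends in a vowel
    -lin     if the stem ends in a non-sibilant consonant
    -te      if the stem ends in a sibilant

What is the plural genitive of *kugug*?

kugugau

*kugug*: final sound = /g/, a consonant → -a → *kuguga*.
The final sound of the genitive form *kuguga* is /a/, which is a vowel, so the plural suffix is -u, giving *kugugau*.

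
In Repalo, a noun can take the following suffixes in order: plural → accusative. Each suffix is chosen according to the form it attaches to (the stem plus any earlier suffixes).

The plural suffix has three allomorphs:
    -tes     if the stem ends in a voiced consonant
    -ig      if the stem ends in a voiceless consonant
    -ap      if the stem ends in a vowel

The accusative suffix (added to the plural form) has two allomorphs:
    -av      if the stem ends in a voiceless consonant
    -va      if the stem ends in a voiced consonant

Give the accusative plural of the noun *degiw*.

Since the final sound of *degiw* is /w/ (a voiced consonant), it takes -tes, giving *degiwtes*.
Since the final consonant of the plural form *degiwtes* is /s/ (voiceless), it takes -av, giving *degiwtesav*.

degiwtesav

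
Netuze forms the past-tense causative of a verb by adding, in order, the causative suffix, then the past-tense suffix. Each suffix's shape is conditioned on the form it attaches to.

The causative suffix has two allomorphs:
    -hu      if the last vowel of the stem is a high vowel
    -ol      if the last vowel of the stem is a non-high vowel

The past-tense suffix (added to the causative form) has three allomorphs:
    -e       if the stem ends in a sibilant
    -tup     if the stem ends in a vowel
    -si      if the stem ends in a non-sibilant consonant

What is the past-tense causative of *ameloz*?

Since the last vowel of *ameloz* is /o/ (a non-high vowel), it takes -ol, giving *amelozol*.
Since the final sound of the causative form *amelozol* is /l/ (a non-sibilant consonant), it takes -si, giving *amelozolsi*.

amelozolsi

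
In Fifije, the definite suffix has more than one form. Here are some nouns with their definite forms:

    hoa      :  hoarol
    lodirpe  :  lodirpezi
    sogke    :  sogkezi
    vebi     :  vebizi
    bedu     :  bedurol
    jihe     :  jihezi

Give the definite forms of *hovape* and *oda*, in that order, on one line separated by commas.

hovapezi, odarol

Looking at the last vowel of each stem: -zi when the last vowel of the stem is a front vowel (*lodirpe*, *sogke*, *vebi*, *jihe*); -rol when the last vowel of the stem is a back vowel (*hoa*, *bedu*).
*hovape* — last vowel /e/ (a front vowel) → -zi → *hovapezi*.
Since the last vowel of *oda* is /a/ (a back vowel), it takes -rol, giving *odarol*.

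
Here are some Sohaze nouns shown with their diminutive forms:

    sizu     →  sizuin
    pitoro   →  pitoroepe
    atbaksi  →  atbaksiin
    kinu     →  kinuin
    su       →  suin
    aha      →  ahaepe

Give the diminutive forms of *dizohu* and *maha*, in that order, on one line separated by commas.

Looking at the last vowel of each stem: -in when the last vowel of the stem is a high vowel (*sizu*, *atbaksi*, *kinu*, *su*); -epe when the last vowel of the stem is a non-high vowel (*pitoro*, *aha*).
The last vowel of *dizohu* is /u/, which is a high vowel, so the suffix is -in, giving *dizohuin*.
*maha* — last vowel /a/ (a non-high vowel) → -epe → *mahaepe*.

dizohuin, mahaepe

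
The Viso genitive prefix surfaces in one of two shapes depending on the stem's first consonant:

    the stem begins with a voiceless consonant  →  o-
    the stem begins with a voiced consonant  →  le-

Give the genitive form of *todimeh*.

otodimeh

*todimeh*: first consonant = /t/, voiceless → o- → *otodimeh*.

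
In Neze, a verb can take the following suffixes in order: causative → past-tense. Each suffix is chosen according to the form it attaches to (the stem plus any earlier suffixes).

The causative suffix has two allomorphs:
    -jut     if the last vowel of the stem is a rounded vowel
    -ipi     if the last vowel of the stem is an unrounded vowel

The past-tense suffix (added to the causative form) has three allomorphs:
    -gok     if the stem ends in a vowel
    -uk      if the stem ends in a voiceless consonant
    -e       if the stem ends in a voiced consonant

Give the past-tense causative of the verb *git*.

gitipigok

The last vowel of *git* is /i/, which is an unrounded vowel, so the causative suffix is -ipi, giving *gitipi*.
The causative form *gitipi*: final sound = /i/, a vowel → -gok → *gitipigok*.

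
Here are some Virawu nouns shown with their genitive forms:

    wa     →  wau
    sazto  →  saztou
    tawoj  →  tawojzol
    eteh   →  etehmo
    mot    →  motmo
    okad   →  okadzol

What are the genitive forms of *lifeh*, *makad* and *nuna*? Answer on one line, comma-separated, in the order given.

lifehmo, makadzol, nunau

The pattern is voicing of the final sound: -mo when the stem ends in a voiceless consonant (*eteh*, *mot*); -zol when the stem ends in a voiced consonant (*tawoj*, *okad*); -u when the stem ends in a vowel (*wa*, *sazto*).
*lifeh*: final sound = /h/, a voiceless consonant → -mo → *lifehmo*.
Since the final sound of *makad* is /d/ (a voiced consonant), it takes -zol, giving *makadzol*.
Since the final sound of *nuna* is /a/ (a vowel), it takes -u, giving *nunau*.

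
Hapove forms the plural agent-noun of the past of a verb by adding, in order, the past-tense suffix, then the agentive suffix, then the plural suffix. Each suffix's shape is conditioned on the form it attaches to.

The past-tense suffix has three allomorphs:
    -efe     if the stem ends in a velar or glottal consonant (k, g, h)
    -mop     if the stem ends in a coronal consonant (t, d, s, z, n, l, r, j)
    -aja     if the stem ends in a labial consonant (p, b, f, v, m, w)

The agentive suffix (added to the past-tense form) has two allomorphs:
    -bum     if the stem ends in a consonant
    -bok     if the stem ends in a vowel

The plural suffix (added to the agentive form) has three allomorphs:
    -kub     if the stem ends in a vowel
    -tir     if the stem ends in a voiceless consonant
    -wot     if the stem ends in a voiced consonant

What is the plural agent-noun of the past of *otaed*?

Since the final consonant of *otaed* is /d/ (coronal), it takes -mop, giving *otaedmop*.
The final sound of the past-tense form *otaedmop* is /p/, which is a consonant, so the agentive suffix is -bum, giving *otaedmopbum*.
Since the final sound of the agentive form *otaedmopbum* is /m/ (a voiced consonant), it takes -wot, giving *otaedmopbumwot*.

otaedmopbumwot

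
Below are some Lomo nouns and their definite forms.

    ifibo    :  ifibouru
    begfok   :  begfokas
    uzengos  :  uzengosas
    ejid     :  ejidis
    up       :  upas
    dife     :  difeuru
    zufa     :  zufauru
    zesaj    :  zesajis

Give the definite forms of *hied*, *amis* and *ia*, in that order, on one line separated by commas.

hiedis, amisas, iauru

Looking at the final sound of each stem: -as when the stem ends in a voiceless consonant (*begfok*, *uzengos*, *up*); -is when the stem ends in a voiced consonant (*ejid*, *zesaj*); -uru when the stem ends in a vowel (*ifibo*, *dife*, *zufa*).
The final sound of *hied* is /d/, which is a voiced consonant, so the suffix is -is, giving *hiedis*.
The final sound of *amis* is /s/, which is a voiceless consonant, so the suffix is -as, giving *amisas*.
The final sound of *ia* is /a/, which is a vowel, so the suffix is -uru, giving *iauru*.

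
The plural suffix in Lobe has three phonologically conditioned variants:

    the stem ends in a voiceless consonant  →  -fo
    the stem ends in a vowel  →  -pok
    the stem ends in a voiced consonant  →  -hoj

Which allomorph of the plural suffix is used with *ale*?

-pok

Since the final sound of *ale* is /e/ (a vowel), it takes -pok.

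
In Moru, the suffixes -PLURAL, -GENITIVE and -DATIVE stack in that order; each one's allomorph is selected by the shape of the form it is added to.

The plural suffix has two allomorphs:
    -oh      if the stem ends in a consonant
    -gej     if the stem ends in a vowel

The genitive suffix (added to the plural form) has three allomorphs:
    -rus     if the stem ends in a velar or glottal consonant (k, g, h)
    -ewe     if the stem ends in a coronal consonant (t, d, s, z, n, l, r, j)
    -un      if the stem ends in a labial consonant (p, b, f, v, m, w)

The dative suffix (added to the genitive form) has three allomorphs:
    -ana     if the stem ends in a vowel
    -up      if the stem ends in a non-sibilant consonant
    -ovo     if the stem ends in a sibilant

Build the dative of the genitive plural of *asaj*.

*asaj* — final sound /j/ (a consonant) → -oh → *asajoh*.
The plural form *asajoh* — final consonant /h/ (velar/glottal) → -rus → *asajohrus*.
The final sound of the genitive form *asajohrus* is /s/, which is a sibilant, so the dative suffix is -ovo, giving *asajohrusovo*.

asajohrusovo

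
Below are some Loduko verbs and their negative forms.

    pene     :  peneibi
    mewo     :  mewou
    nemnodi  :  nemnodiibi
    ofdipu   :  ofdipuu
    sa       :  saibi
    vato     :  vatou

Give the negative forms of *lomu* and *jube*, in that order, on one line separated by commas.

lomuu, jubeibi

The pattern is rounding harmony: -u when the last vowel of the stem is a rounded vowel (*mewo*, *ofdipu*, *vato*); -ibi when the last vowel of the stem is an unrounded vowel (*pene*, *nemnodi*, *sa*).
The last vowel of *lomu* is /u/, which is a rounded vowel, so the suffix is -u, giving *lomuu*.
Since the last vowel of *jube* is /e/ (an unrounded vowel), it takes -ibi, giving *jubeibi*.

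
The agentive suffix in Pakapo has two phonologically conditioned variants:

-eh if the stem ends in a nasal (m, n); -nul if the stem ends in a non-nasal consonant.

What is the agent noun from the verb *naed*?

Since the final consonant of *naed* is /d/ (non-nasal), it takes -nul, giving *naednul*.

naednul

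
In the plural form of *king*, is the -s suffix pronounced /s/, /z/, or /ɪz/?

The stem *king* ends in a voiced non-sibilant sound.
The plural suffix surfaces as /ɪz/ after sibilants, /s/ after other voiceless consonants, and /z/ after other voiced sounds.
So the plural -s on *king* is pronounced /z/.

/z/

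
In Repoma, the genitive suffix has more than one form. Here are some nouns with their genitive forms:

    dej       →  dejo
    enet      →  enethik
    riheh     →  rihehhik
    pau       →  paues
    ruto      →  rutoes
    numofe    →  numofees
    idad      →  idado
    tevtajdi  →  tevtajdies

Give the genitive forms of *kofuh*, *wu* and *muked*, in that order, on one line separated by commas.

The suffix is conditioned by the final sound: -hik when the stem ends in a voiceless consonant (*enet*, *riheh*); -o when the stem ends in a voiced consonant (*dej*, *idad*); -es when the stem ends in a vowel (*pau*, *ruto*, *numofe*, *tevtajdi*).
Since the final sound of *kofuh* is /h/ (a voiceless consonant), it takes -hik, giving *kofuhhik*.
*wu*: final sound = /u/, a vowel → -es → *wues*.
*muked*: final sound = /d/, a voiced consonant → -o → *mukedo*.

kofuhhik, wues, mukedo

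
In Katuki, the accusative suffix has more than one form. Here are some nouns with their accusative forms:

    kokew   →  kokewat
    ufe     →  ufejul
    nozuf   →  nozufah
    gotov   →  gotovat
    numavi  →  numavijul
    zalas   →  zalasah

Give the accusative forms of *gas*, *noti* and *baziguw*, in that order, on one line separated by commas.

The pattern is voicing of the final sound: -ah when the stem ends in a voiceless consonant (*nozuf*, *zalas*); -at when the stem ends in a voiced consonant (*kokew*, *gotov*); -jul when the stem ends in a vowel (*ufe*, *numavi*).
*gas* — final sound /s/ (a voiceless consonant) → -ah → *gasah*.
*noti*: final sound = /i/, a vowel → -jul → *notijul*.
*baziguw* — final sound /w/ (a voiced consonant) → -at → *baziguwat*.

gasah, notijul, baziguwat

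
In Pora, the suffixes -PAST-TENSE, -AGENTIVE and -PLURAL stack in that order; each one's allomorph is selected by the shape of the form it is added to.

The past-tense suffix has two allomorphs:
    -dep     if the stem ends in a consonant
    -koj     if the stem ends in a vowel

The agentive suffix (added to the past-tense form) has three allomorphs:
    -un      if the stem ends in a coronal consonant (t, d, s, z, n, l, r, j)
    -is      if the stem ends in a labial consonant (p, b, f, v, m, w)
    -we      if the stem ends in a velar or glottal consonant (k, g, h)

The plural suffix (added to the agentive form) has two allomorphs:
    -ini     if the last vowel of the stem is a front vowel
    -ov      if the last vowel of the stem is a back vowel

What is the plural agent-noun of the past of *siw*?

siwdepisini

*siw* — final sound /w/ (a consonant) → -dep → *siwdep*.
The final consonant of the past-tense form *siwdep* is /p/, which is labial, so the agentive suffix is -is, giving *siwdepis*.
The last vowel of the agentive form *siwdepis* is /i/, which is a front vowel, so the plural suffix is -ini, giving *siwdepisini*.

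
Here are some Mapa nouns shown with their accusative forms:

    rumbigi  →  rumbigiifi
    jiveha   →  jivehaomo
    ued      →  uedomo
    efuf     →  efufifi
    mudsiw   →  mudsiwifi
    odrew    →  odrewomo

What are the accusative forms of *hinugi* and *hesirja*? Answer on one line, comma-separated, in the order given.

hinugiifi, hesirjaomo

The pattern is height harmony: -ifi when the last vowel of the stem is a high vowel (*rumbigi*, *efuf*, *mudsiw*); -omo when the last vowel of the stem is a non-high vowel (*jiveha*, *ued*, *odrew*).
The last vowel of *hinugi* is /i/, which is a high vowel, so the suffix is -ifi, giving *hinugiifi*.
*hesirja* — last vowel /a/ (a non-high vowel) → -omo → *hesirjaomo*.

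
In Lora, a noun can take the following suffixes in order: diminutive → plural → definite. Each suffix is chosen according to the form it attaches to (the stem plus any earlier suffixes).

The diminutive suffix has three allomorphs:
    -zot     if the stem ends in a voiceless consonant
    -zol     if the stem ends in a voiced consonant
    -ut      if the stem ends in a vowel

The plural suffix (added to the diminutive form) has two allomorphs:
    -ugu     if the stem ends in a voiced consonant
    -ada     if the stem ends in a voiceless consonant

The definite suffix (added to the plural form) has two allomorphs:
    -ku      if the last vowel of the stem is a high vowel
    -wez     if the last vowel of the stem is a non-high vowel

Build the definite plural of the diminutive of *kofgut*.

kofgutzotadawez

Since the final sound of *kofgut* is /t/ (a voiceless consonant), it takes -zot, giving *kofgutzot*.
The final consonant of the diminutive form *kofgutzot* is /t/, which is voiceless, so the plural suffix is -ada, giving *kofgutzotada*.
Since the last vowel of the plural form *kofgutzotada* is /a/ (a non-high vowel), it takes -wez, giving *kofgutzotadawez*.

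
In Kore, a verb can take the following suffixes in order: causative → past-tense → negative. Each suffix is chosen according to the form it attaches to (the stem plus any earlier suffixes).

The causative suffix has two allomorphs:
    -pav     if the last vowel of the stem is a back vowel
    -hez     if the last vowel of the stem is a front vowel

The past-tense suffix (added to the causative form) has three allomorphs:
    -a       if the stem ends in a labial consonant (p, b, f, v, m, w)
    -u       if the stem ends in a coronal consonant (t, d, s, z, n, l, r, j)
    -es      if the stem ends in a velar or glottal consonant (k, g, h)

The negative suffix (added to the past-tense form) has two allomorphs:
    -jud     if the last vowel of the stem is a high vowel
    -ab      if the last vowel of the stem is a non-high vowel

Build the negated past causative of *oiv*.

Since the last vowel of *oiv* is /i/ (a front vowel), it takes -hez, giving *oivhez*.
The final consonant of the causative form *oivhez* is /z/, which is coronal, so the past-tense suffix is -u, giving *oivhezu*.
The past-tense form *oivhezu*: last vowel = /u/, a high vowel → -jud → *oivhezujud*.

oivhezujud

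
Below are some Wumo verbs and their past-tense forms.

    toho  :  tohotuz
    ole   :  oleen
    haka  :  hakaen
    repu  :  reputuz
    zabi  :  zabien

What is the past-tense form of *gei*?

geien

The suffix is conditioned by the last vowel: -tuz when the last vowel of the stem is a rounded vowel (*toho*, *repu*); -en when the last vowel of the stem is an unrounded vowel (*ole*, *haka*, *zabi*).
*gei* — last vowel /i/ (an unrounded vowel) → -en → *geien*.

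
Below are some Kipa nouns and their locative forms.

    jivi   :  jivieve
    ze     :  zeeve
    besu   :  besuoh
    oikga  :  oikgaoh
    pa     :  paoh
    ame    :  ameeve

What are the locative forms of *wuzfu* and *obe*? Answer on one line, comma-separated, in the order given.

wuzfuoh, obeeve

Looking at the last vowel of each stem: -eve when the last vowel of the stem is a front vowel (*jivi*, *ze*, *ame*); -oh when the last vowel of the stem is a back vowel (*besu*, *oikga*, *pa*).
*wuzfu* — last vowel /u/ (a back vowel) → -oh → *wuzfuoh*.
The last vowel of *obe* is /e/, which is a front vowel, so the suffix is -eve, giving *obeeve*.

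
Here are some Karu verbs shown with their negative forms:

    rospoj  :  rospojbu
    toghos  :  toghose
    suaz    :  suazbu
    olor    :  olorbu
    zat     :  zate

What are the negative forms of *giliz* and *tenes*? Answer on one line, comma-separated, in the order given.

The alternation tracks the final consonant of the stem — -e when the stem ends in a voiceless consonant (*toghos*, *zat*); -bu when the stem ends in a voiced consonant (*rospoj*, *suaz*, *olor*).
The final consonant of *giliz* is /z/, which is voiced, so the suffix is -bu, giving *gilizbu*.
*tenes* — final consonant /s/ (voiceless) → -e → *tenese*.

gilizbu, tenese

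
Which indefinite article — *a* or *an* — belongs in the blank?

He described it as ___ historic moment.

The indefinite article is chosen by the initial *sound* of the following word, not its spelling.
*historic* begins with the sound /h/ (h is pronounced in standard usage) — a consonant sound.
So the article is *a*: He described it as a historic moment.

a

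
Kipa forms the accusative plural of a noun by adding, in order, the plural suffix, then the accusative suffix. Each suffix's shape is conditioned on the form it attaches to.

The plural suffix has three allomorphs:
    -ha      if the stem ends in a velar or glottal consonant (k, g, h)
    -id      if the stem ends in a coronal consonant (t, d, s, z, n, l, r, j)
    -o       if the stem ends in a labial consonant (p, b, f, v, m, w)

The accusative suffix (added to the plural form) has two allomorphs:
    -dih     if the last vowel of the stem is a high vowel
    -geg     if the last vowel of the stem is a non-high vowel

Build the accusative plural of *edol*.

*edol* — final consonant /l/ (coronal) → -id → *edolid*.
The plural form *edolid*: last vowel = /i/, a high vowel → -dih → *edoliddih*.

edoliddih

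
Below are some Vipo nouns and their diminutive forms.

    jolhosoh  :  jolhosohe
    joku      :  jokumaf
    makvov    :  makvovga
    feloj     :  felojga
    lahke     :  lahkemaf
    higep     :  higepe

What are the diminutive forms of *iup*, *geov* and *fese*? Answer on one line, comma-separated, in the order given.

iupe, geovga, fesemaf

The alternation tracks the final sound of the stem — -e when the stem ends in a voiceless consonant (*jolhosoh*, *higep*); -ga when the stem ends in a voiced consonant (*makvov*, *feloj*); -maf when the stem ends in a vowel (*joku*, *lahke*).
*iup*: final sound = /p/, a voiceless consonant → -e → *iupe*.
*geov* — final sound /v/ (a voiced consonant) → -ga → *geovga*.
*fese* — final sound /e/ (a vowel) → -maf → *fesemaf*.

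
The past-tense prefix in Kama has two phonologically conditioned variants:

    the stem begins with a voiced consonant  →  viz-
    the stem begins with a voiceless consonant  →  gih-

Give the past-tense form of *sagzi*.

Since the first consonant of *sagzi* is /s/ (voiceless), it takes gih-, giving *gihsagzi*.

gihsagzi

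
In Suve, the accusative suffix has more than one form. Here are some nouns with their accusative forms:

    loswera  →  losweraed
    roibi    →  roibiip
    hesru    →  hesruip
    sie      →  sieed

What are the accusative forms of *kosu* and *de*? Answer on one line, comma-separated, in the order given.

The pattern is height harmony: -ip when the last vowel of the stem is a high vowel (*roibi*, *hesru*); -ed when the last vowel of the stem is a non-high vowel (*loswera*, *sie*).
Since the last vowel of *kosu* is /u/ (a high vowel), it takes -ip, giving *kosuip*.
*de* — last vowel /e/ (a non-high vowel) → -ed → *deed*.

kosuip, deed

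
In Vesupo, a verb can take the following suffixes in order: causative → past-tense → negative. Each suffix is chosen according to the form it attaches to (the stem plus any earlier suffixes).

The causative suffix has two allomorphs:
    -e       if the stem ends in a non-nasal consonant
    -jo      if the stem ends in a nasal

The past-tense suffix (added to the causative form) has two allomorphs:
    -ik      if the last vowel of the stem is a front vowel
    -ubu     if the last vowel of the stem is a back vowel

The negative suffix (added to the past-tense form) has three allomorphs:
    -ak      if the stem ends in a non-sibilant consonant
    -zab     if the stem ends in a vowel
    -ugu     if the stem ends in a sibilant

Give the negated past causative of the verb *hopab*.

The final consonant of *hopab* is /b/, which is non-nasal, so the causative suffix is -e, giving *hopabe*.
The causative form *hopabe* — last vowel /e/ (a front vowel) → -ik → *hopabeik*.
The past-tense form *hopabeik* — final sound /k/ (a non-sibilant consonant) → -ak → *hopabeikak*.

hopabeikak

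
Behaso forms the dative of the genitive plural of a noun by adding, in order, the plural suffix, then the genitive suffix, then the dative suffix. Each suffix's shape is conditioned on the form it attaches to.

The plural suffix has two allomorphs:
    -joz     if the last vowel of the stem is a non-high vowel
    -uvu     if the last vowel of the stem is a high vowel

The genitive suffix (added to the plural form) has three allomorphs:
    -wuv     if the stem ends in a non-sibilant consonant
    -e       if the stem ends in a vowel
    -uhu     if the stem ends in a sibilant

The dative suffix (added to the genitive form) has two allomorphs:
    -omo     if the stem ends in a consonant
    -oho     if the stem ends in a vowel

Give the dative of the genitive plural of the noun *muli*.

muliuvueoho

The last vowel of *muli* is /i/, which is a high vowel, so the plural suffix is -uvu, giving *muliuvu*.
The plural form *muliuvu*: final sound = /u/, a vowel → -e → *muliuvue*.
The final sound of the genitive form *muliuvue* is /e/, which is a vowel, so the dative suffix is -oho, giving *muliuvueoho*.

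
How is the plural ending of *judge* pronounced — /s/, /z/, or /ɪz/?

The stem *judge* ends in a sibilant (/s, z, ʃ, ʒ, tʃ, dʒ/).
The plural suffix surfaces as /ɪz/ after sibilants, /s/ after other voiceless consonants, and /z/ after other voiced sounds.
So the plural -s on *judge* is pronounced /ɪz/.

/ɪz/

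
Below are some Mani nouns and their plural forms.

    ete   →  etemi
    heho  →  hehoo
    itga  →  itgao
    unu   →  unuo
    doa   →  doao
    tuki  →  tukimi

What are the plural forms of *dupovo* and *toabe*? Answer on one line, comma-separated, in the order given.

dupovoo, toabemi

Looking at the last vowel of each stem: -mi when the last vowel of the stem is a front vowel (*ete*, *tuki*); -o when the last vowel of the stem is a back vowel (*heho*, *itga*, *unu*, *doa*).
*dupovo* — last vowel /o/ (a back vowel) → -o → *dupovoo*.
The last vowel of *toabe* is /e/, which is a front vowel, so the suffix is -mi, giving *toabemi*.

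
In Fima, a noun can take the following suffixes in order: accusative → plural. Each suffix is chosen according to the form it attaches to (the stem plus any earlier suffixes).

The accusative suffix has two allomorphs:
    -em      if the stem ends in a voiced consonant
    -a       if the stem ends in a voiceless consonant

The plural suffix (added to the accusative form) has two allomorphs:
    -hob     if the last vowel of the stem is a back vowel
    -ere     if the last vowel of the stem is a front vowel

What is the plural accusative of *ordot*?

ordotahob

Since the final consonant of *ordot* is /t/ (voiceless), it takes -a, giving *ordota*.
The last vowel of the accusative form *ordota* is /a/, which is a back vowel, so the plural suffix is -hob, giving *ordotahob*.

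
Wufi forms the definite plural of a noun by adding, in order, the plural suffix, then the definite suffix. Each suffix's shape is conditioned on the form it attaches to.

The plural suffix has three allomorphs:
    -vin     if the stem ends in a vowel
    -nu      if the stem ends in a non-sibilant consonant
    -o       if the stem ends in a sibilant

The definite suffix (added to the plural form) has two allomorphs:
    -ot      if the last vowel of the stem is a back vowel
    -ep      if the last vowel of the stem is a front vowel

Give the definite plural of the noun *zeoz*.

zeozoot

The final sound of *zeoz* is /z/, which is a sibilant, so the plural suffix is -o, giving *zeozo*.
Since the last vowel of the plural form *zeozo* is /o/ (a back vowel), it takes -ot, giving *zeozoot*.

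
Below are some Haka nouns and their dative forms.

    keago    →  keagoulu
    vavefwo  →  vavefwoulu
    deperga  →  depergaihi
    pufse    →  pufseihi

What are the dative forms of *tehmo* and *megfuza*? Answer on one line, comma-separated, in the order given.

tehmoulu, megfuzaihi

Looking at the last vowel of each stem: -ulu when the last vowel of the stem is a rounded vowel (*keago*, *vavefwo*); -ihi when the last vowel of the stem is an unrounded vowel (*deperga*, *pufse*).
*tehmo*: last vowel = /o/, a rounded vowel → -ulu → *tehmoulu*.
*megfuza* — last vowel /a/ (an unrounded vowel) → -ihi → *megfuzaihi*.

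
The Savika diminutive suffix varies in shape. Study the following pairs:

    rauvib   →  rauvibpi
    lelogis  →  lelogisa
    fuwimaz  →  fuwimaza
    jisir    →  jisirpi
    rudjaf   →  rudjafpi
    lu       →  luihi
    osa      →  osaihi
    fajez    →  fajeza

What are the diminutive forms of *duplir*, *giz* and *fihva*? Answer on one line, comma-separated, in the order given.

Looking at the final sound of each stem: -a when the stem ends in a sibilant (*lelogis*, *fuwimaz*, *fajez*); -pi when the stem ends in a non-sibilant consonant (*rauvib*, *jisir*, *rudjaf*); -ihi when the stem ends in a vowel (*lu*, *osa*).
The final sound of *duplir* is /r/, which is a non-sibilant consonant, so the suffix is -pi, giving *duplirpi*.
Since the final sound of *giz* is /z/ (a sibilant), it takes -a, giving *giza*.
The final sound of *fihva* is /a/, which is a vowel, so the suffix is -ihi, giving *fihvaihi*.

duplirpi, giza, fihvaihi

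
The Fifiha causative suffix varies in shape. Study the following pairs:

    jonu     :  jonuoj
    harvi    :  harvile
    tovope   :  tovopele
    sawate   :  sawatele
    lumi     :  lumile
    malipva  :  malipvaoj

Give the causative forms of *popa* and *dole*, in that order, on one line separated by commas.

popaoj, dolele

The suffix is conditioned by the last vowel: -le when the last vowel of the stem is a front vowel (*harvi*, *tovope*, *sawate*, *lumi*); -oj when the last vowel of the stem is a back vowel (*jonu*, *malipva*).
*popa* — last vowel /a/ (a back vowel) → -oj → *popaoj*.
Since the last vowel of *dole* is /e/ (a front vowel), it takes -le, giving *dolele*.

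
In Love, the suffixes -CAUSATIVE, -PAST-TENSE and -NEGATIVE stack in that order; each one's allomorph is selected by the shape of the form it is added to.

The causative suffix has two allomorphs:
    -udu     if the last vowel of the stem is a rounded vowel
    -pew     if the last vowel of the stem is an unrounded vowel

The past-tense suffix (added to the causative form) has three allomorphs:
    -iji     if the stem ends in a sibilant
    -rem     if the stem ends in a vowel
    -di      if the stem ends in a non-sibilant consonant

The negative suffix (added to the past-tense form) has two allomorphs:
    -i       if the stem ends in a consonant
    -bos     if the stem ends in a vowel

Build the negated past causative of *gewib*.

*gewib*: last vowel = /i/, an unrounded vowel → -pew → *gewibpew*.
The final sound of the causative form *gewibpew* is /w/, which is a non-sibilant consonant, so the past-tense suffix is -di, giving *gewibpewdi*.
The final sound of the past-tense form *gewibpewdi* is /i/, which is a vowel, so the negative suffix is -bos, giving *gewibpewdibos*.

gewibpewdibos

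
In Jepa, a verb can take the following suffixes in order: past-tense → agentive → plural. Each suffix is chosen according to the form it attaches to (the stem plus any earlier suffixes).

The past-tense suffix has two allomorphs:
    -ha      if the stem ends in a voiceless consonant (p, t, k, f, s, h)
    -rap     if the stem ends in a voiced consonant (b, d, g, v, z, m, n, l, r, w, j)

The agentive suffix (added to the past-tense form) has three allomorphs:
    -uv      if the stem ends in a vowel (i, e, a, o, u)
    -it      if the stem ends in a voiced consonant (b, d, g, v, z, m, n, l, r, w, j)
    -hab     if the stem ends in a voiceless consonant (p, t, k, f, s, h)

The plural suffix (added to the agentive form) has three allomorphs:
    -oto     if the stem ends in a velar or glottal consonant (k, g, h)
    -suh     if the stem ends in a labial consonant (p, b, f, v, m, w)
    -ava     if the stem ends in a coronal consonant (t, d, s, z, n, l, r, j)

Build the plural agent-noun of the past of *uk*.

ukhauvsuh

Since the final consonant of *uk* is /k/ (voiceless), it takes -ha, giving *ukha*.
The past-tense form *ukha*: final sound = /a/, a vowel → -uv → *ukhauv*.
Since the final consonant of the agentive form *ukhauv* is /v/ (labial), it takes -suh, giving *ukhauvsuh*.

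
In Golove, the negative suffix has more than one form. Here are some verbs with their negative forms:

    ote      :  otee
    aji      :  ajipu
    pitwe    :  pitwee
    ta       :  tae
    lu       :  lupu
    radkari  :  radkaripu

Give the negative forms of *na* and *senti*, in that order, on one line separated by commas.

nae, sentipu

The pattern is height harmony: -pu when the last vowel of the stem is a high vowel (*aji*, *lu*, *radkari*); -e when the last vowel of the stem is a non-high vowel (*ote*, *pitwe*, *ta*).
*na*: last vowel = /a/, a non-high vowel → -e → *nae*.
Since the last vowel of *senti* is /i/ (a high vowel), it takes -pu, giving *sentipu*.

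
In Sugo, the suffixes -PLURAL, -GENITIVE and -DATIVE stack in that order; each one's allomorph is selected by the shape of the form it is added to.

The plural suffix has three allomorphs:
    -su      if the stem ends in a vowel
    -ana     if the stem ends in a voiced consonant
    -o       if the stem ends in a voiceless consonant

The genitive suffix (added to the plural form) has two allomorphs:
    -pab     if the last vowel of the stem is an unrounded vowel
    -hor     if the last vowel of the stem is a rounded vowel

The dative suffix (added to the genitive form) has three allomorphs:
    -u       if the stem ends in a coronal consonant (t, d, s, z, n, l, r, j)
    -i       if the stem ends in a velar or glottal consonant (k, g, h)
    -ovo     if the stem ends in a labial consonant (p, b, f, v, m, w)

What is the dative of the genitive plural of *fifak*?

fifakohoru

*fifak* — final sound /k/ (a voiceless consonant) → -o → *fifako*.
The last vowel of the plural form *fifako* is /o/, which is a rounded vowel, so the genitive suffix is -hor, giving *fifakohor*.
The genitive form *fifakohor* — final consonant /r/ (coronal) → -u → *fifakohoru*.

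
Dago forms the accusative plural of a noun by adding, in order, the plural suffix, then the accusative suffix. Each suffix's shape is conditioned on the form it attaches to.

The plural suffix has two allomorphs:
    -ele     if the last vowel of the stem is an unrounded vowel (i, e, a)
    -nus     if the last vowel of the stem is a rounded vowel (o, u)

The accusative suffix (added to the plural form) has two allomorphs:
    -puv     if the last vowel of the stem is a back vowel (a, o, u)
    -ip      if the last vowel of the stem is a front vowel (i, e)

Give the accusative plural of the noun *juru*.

Since the last vowel of *juru* is /u/ (a rounded vowel), it takes -nus, giving *jurunus*.
The last vowel of the plural form *jurunus* is /u/, which is a back vowel, so the accusative suffix is -puv, giving *jurunuspuv*.

jurunuspuv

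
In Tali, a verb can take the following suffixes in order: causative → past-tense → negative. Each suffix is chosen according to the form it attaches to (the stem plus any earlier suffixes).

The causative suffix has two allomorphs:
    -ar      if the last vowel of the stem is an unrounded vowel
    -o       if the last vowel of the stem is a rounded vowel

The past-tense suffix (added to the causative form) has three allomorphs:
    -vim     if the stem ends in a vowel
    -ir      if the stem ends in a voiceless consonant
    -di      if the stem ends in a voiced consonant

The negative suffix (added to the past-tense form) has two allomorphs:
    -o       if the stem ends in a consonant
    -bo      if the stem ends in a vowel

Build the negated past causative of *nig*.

*nig*: last vowel = /i/, an unrounded vowel → -ar → *nigar*.
The final sound of the causative form *nigar* is /r/, which is a voiced consonant, so the past-tense suffix is -di, giving *nigardi*.
Since the final sound of the past-tense form *nigardi* is /i/ (a vowel), it takes -bo, giving *nigardibo*.

nigardibo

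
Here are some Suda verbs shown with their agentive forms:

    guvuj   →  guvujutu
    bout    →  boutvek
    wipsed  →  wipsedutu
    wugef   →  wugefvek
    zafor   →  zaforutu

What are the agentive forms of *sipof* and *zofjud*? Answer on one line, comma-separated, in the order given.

sipofvek, zofjudutu

Looking at the final consonant of each stem: -vek when the stem ends in a voiceless consonant (*bout*, *wugef*); -utu when the stem ends in a voiced consonant (*guvuj*, *wipsed*, *zafor*).
The final consonant of *sipof* is /f/, which is voiceless, so the suffix is -vek, giving *sipofvek*.
Since the final consonant of *zofjud* is /d/ (voiced), it takes -utu, giving *zofjudutu*.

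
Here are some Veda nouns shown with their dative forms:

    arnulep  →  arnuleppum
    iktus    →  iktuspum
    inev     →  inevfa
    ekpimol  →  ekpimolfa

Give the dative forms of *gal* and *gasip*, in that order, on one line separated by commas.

galfa, gasippum

The alternation tracks the final consonant of the stem — -pum when the stem ends in a voiceless consonant (*arnulep*, *iktus*); -fa when the stem ends in a voiced consonant (*inev*, *ekpimol*).
The final consonant of *gal* is /l/, which is voiced, so the suffix is -fa, giving *galfa*.
*gasip* — final consonant /p/ (voiceless) → -pum → *gasippum*.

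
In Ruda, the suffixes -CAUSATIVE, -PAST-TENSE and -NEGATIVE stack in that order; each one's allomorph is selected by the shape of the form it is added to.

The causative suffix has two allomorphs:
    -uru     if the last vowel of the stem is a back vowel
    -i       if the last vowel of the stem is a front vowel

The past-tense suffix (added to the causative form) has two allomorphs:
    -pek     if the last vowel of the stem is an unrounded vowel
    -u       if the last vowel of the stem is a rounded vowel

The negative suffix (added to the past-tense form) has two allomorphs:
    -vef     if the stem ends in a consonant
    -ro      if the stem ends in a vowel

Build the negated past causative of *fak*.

Since the last vowel of *fak* is /a/ (a back vowel), it takes -uru, giving *fakuru*.
The causative form *fakuru*: last vowel = /u/, a rounded vowel → -u → *fakuruu*.
Since the final sound of the past-tense form *fakuruu* is /u/ (a vowel), it takes -ro, giving *fakuruuro*.

fakuruuro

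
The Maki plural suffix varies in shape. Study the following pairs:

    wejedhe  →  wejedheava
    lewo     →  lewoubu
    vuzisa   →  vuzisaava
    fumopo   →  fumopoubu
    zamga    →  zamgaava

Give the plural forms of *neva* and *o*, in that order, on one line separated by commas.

The alternation tracks the last vowel of the stem — -ubu when the last vowel of the stem is a rounded vowel (*lewo*, *fumopo*); -ava when the last vowel of the stem is an unrounded vowel (*wejedhe*, *vuzisa*, *zamga*).
*neva* — last vowel /a/ (an unrounded vowel) → -ava → *nevaava*.
*o* — last vowel /o/ (a rounded vowel) → -ubu → *oubu*.

nevaava, oubu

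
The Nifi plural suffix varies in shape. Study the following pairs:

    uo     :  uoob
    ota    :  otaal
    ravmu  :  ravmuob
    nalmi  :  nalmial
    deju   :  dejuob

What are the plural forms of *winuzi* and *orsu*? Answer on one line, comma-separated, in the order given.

winuzial, orsuob

The alternation tracks the last vowel of the stem — -ob when the last vowel of the stem is a rounded vowel (*uo*, *ravmu*, *deju*); -al when the last vowel of the stem is an unrounded vowel (*ota*, *nalmi*).
The last vowel of *winuzi* is /i/, which is an unrounded vowel, so the suffix is -al, giving *winuzial*.
Since the last vowel of *orsu* is /u/ (a rounded vowel), it takes -ob, giving *orsuob*.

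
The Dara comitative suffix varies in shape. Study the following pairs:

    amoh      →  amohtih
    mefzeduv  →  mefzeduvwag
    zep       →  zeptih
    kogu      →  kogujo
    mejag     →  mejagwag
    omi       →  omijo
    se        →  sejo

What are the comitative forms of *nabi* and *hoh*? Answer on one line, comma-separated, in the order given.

The pattern is voicing of the final sound: -tih when the stem ends in a voiceless consonant (*amoh*, *zep*); -wag when the stem ends in a voiced consonant (*mefzeduv*, *mejag*); -jo when the stem ends in a vowel (*kogu*, *omi*, *se*).
The final sound of *nabi* is /i/, which is a vowel, so the suffix is -jo, giving *nabijo*.
The final sound of *hoh* is /h/, which is a voiceless consonant, so the suffix is -tih, giving *hohtih*.

nabijo, hohtih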